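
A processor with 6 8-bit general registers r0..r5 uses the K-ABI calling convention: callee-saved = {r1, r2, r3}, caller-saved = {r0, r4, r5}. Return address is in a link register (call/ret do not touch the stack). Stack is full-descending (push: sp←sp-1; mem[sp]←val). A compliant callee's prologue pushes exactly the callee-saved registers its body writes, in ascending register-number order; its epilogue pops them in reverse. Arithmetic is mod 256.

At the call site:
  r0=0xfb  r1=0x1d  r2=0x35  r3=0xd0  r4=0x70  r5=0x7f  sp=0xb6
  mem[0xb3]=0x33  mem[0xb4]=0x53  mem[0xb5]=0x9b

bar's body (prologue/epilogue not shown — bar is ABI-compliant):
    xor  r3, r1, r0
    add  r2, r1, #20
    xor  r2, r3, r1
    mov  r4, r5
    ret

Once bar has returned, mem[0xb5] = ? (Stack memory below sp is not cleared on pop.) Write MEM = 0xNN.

MEM = 0x35

prologue: push r2 → mem[0xb5]=0x35, sp=0xb5
prologue: push r3 → mem[0xb4]=0xd0, sp=0xb4
body[0] xor  r3, r1, r0 → r3=0xe6
body[1] add  r2, r1, #20 → r2=0x31
body[2] xor  r2, r3, r1 → r2=0xfb
body[3] mov  r4, r5 → r4=0x7f
epilogue: pop r3=0xd0, sp=0xb5
epilogue: pop r2=0x35, sp=0xb6
prologue pushed ['r2', 'r3'] at ['0xb5', '0xb4']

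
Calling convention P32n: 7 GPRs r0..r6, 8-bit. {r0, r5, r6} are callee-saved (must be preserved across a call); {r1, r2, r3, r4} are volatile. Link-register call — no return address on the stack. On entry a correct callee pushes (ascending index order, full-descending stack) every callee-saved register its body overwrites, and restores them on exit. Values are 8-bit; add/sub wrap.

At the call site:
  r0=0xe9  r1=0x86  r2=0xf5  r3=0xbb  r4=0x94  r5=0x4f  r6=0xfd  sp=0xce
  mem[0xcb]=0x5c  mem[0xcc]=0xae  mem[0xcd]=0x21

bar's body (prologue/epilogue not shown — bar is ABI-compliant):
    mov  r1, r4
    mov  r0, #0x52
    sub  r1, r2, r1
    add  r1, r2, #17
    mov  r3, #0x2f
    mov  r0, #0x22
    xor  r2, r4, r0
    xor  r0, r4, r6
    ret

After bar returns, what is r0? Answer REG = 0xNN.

prologue: push r0 → mem[0xcd]=0xe9, sp=0xcd
body[0] mov  r1, r4 → r1=0x94
body[1] mov  r0, #0x52 → r0=0x52
body[2] sub  r1, r2, r1 → r1=0x61
body[3] add  r1, r2, #17 → r1=0x06
body[4] mov  r3, #0x2f → r3=0x2f
body[5] mov  r0, #0x22 → r0=0x22
body[6] xor  r2, r4, r0 → r2=0xb6
body[7] xor  r0, r4, r6 → r0=0x69
epilogue: pop r0=0xe9, sp=0xce
r0 is callee-saved → restored

REG = 0xe9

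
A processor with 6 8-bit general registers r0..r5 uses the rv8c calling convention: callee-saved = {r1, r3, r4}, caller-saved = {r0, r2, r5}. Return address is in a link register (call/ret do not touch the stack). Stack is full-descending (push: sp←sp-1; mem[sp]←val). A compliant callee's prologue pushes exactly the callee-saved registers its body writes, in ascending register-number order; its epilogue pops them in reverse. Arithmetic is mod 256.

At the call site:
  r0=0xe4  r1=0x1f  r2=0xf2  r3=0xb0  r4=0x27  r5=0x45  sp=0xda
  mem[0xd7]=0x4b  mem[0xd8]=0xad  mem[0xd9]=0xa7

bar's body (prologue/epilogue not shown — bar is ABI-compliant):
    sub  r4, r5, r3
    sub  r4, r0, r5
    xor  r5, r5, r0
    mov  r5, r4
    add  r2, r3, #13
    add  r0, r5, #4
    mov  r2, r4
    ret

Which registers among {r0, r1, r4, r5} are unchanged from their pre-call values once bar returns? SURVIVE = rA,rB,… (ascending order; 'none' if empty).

SURVIVE = r1,r4

prologue: push r4 → mem[0xd9]=0x27, sp=0xd9
body[0] sub  r4, r5, r3 → r4=0x95
body[1] sub  r4, r0, r5 → r4=0x9f
body[2] xor  r5, r5, r0 → r5=0xa1
body[3] mov  r5, r4 → r5=0x9f
body[4] add  r2, r3, #13 → r2=0xbd
body[5] add  r0, r5, #4 → r0=0xa3
body[6] mov  r2, r4 → r2=0x9f
epilogue: pop r4=0x27, sp=0xda
r0: caller-saved, written=True
r1: callee-saved, written=False
r4: callee-saved, written=True
r5: caller-saved, written=True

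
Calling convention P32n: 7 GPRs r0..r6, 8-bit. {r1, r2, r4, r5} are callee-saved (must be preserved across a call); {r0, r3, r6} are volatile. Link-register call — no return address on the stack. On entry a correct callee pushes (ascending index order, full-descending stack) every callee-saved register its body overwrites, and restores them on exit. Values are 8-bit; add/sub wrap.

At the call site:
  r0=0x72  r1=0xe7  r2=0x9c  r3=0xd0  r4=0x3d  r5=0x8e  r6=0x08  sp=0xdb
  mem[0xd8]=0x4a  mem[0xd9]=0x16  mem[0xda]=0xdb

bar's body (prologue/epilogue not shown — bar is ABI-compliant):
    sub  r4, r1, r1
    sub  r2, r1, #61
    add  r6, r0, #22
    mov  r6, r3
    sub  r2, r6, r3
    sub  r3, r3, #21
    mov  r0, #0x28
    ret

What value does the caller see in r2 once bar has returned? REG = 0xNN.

REG = 0x9c

prologue: push r2 -> mem[0xda]=0x9c, sp=0xda
prologue: push r4 -> mem[0xd9]=0x3d, sp=0xd9
body[0] sub  r4, r1, r1 -> r4=0x00
body[1] sub  r2, r1, #61 -> r2=0xaa
body[2] add  r6, r0, #22 -> r6=0x88
body[3] mov  r6, r3 -> r6=0xd0
body[4] sub  r2, r6, r3 -> r2=0x00
body[5] sub  r3, r3, #21 -> r3=0xbb
body[6] mov  r0, #0x28 -> r0=0x28
epilogue: pop r4=0x3d, sp=0xda
epilogue: pop r2=0x9c, sp=0xdb
r2 is callee-saved -> restored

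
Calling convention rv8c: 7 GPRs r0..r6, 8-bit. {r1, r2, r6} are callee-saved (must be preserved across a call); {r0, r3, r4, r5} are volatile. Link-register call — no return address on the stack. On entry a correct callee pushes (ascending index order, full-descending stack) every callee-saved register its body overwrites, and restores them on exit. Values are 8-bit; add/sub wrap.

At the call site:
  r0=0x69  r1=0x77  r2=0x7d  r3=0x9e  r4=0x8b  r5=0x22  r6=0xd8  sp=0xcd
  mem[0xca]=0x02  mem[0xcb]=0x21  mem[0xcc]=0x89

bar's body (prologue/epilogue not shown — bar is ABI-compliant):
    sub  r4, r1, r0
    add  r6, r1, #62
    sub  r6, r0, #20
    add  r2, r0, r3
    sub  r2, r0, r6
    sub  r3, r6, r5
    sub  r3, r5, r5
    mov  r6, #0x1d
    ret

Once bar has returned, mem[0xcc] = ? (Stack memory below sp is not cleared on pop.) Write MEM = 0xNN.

prologue: push r2 → mem[0xcc]=0x7d, sp=0xcc
prologue: push r6 → mem[0xcb]=0xd8, sp=0xcb
body[0] sub  r4, r1, r0 → r4=0x0e
body[1] add  r6, r1, #62 → r6=0xb5
body[2] sub  r6, r0, #20 → r6=0x55
body[3] add  r2, r0, r3 → r2=0x07
body[4] sub  r2, r0, r6 → r2=0x14
body[5] sub  r3, r6, r5 → r3=0x33
body[6] sub  r3, r5, r5 → r3=0x00
body[7] mov  r6, #0x1d → r6=0x1d
epilogue: pop r6=0xd8, sp=0xcc
epilogue: pop r2=0x7d, sp=0xcd
prologue pushed ['r2', 'r6'] at ['0xcc', '0xcb']

MEM = 0x7d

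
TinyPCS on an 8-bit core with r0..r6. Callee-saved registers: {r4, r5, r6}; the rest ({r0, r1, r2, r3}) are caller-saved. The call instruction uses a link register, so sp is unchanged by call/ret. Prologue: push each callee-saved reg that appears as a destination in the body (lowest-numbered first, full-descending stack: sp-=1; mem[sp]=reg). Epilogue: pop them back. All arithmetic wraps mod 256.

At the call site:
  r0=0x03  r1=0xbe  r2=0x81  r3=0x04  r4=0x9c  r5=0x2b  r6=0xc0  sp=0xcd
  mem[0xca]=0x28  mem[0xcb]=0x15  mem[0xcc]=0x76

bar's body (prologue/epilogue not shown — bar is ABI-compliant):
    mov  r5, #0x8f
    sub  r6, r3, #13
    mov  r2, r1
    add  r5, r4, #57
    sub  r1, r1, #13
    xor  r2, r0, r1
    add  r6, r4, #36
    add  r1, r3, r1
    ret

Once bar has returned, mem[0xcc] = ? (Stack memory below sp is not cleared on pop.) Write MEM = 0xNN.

MEM = 0x2b

prologue: push r5 -> mem[0xcc]=0x2b, sp=0xcc
prologue: push r6 -> mem[0xcb]=0xc0, sp=0xcb
body[0] mov  r5, #0x8f -> r5=0x8f
body[1] sub  r6, r3, #13 -> r6=0xf7
body[2] mov  r2, r1 -> r2=0xbe
body[3] add  r5, r4, #57 -> r5=0xd5
body[4] sub  r1, r1, #13 -> r1=0xb1
body[5] xor  r2, r0, r1 -> r2=0xb2
body[6] add  r6, r4, #36 -> r6=0xc0
body[7] add  r1, r3, r1 -> r1=0xb5
epilogue: pop r6=0xc0, sp=0xcc
epilogue: pop r5=0x2b, sp=0xcd
prologue pushed ['r5', 'r6'] at ['0xcc', '0xcb']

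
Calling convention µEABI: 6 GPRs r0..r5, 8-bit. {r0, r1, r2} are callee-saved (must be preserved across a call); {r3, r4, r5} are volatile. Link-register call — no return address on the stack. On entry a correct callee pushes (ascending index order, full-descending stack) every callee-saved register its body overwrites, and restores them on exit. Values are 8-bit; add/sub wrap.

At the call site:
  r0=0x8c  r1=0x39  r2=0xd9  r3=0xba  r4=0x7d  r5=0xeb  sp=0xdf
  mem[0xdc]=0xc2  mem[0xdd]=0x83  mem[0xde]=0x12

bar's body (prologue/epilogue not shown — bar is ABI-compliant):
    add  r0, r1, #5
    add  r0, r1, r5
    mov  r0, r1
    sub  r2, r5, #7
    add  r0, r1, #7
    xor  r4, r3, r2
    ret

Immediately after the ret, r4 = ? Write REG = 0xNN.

REG = 0x5e

prologue: push r0 -> mem[0xde]=0x8c, sp=0xde
prologue: push r2 -> mem[0xdd]=0xd9, sp=0xdd
body[0] add  r0, r1, #5 -> r0=0x3e
body[1] add  r0, r1, r5 -> r0=0x24
body[2] mov  r0, r1 -> r0=0x39
body[3] sub  r2, r5, #7 -> r2=0xe4
body[4] add  r0, r1, #7 -> r0=0x40
body[5] xor  r4, r3, r2 -> r4=0x5e
epilogue: pop r2=0xd9, sp=0xde
epilogue: pop r0=0x8c, sp=0xdf
r4 is caller-saved -> body value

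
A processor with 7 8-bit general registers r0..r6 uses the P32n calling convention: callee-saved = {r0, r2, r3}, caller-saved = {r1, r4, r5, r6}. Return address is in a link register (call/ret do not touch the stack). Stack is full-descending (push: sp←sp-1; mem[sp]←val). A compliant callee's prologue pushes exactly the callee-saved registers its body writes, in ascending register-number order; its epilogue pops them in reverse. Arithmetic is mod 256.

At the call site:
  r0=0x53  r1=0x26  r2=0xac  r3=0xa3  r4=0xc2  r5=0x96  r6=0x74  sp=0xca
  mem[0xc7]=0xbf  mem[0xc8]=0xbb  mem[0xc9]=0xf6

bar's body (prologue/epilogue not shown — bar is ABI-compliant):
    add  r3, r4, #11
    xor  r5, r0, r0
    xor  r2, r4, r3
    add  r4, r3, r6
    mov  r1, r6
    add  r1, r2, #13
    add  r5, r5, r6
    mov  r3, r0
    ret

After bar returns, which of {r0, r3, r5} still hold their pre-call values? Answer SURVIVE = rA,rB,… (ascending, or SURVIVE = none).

SURVIVE = r0,r3

prologue: push r2 -> mem[0xc9]=0xac, sp=0xc9
prologue: push r3 -> mem[0xc8]=0xa3, sp=0xc8
body[0] add  r3, r4, #11 -> r3=0xcd
body[1] xor  r5, r0, r0 -> r5=0x00
body[2] xor  r2, r4, r3 -> r2=0x0f
body[3] add  r4, r3, r6 -> r4=0x41
body[4] mov  r1, r6 -> r1=0x74
body[5] add  r1, r2, #13 -> r1=0x1c
body[6] add  r5, r5, r6 -> r5=0x74
body[7] mov  r3, r0 -> r3=0x53
epilogue: pop r3=0xa3, sp=0xc9
epilogue: pop r2=0xac, sp=0xca
r0: callee-saved, written=False
r3: callee-saved, written=True
r5: caller-saved, written=True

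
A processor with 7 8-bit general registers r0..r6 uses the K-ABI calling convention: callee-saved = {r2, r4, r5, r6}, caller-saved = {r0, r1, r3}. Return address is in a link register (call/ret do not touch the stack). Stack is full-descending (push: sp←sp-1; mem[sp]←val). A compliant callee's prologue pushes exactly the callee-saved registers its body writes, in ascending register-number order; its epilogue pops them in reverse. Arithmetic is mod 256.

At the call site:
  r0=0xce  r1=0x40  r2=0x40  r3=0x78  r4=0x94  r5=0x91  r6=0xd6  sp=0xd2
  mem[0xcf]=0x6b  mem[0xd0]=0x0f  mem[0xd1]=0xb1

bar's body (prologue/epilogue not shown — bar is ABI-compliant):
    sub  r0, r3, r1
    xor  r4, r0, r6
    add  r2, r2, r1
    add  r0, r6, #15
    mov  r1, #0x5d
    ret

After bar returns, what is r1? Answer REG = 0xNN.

prologue: push r2 -> mem[0xd1]=0x40, sp=0xd1
prologue: push r4 -> mem[0xd0]=0x94, sp=0xd0
body[0] sub  r0, r3, r1 -> r0=0x38
body[1] xor  r4, r0, r6 -> r4=0xee
body[2] add  r2, r2, r1 -> r2=0x80
body[3] add  r0, r6, #15 -> r0=0xe5
body[4] mov  r1, #0x5d -> r1=0x5d
epilogue: pop r4=0x94, sp=0xd1
epilogue: pop r2=0x40, sp=0xd2
r1 is caller-saved -> body value

REG = 0x5d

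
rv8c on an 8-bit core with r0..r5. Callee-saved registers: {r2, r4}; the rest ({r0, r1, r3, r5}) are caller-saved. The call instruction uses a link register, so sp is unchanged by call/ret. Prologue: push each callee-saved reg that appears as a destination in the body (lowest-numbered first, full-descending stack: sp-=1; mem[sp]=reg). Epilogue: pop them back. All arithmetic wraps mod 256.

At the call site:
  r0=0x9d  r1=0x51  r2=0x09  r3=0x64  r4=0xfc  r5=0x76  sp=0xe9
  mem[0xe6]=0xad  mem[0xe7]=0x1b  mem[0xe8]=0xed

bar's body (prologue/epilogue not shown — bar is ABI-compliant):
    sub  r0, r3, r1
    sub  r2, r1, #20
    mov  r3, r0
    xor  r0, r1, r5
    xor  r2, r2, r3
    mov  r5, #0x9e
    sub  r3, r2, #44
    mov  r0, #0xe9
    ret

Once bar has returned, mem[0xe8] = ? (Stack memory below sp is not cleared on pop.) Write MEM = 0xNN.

MEM = 0x09

prologue: push r2 → mem[0xe8]=0x09, sp=0xe8
body[0] sub  r0, r3, r1 → r0=0x13
body[1] sub  r2, r1, #20 → r2=0x3d
body[2] mov  r3, r0 → r3=0x13
body[3] xor  r0, r1, r5 → r0=0x27
body[4] xor  r2, r2, r3 → r2=0x2e
body[5] mov  r5, #0x9e → r5=0x9e
body[6] sub  r3, r2, #44 → r3=0x02
body[7] mov  r0, #0xe9 → r0=0xe9
epilogue: pop r2=0x09, sp=0xe9
prologue pushed ['r2'] at ['0xe8']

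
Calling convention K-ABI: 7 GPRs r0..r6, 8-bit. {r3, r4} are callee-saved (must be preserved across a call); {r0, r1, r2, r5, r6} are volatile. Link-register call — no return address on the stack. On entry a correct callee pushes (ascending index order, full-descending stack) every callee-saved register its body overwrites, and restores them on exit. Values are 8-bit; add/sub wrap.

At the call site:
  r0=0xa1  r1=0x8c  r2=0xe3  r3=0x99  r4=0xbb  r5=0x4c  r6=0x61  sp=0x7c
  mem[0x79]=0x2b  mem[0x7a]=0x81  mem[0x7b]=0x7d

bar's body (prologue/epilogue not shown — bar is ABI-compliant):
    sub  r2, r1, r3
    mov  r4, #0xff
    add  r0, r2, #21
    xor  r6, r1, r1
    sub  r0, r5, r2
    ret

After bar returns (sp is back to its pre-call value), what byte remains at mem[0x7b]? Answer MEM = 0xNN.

MEM = 0xbb

prologue: push r4 -> mem[0x7b]=0xbb, sp=0x7b
body[0] sub  r2, r1, r3 -> r2=0xf3
body[1] mov  r4, #0xff -> r4=0xff
body[2] add  r0, r2, #21 -> r0=0x08
body[3] xor  r6, r1, r1 -> r6=0x00
body[4] sub  r0, r5, r2 -> r0=0x59
epilogue: pop r4=0xbb, sp=0x7c
prologue pushed ['r4'] at ['0x7b']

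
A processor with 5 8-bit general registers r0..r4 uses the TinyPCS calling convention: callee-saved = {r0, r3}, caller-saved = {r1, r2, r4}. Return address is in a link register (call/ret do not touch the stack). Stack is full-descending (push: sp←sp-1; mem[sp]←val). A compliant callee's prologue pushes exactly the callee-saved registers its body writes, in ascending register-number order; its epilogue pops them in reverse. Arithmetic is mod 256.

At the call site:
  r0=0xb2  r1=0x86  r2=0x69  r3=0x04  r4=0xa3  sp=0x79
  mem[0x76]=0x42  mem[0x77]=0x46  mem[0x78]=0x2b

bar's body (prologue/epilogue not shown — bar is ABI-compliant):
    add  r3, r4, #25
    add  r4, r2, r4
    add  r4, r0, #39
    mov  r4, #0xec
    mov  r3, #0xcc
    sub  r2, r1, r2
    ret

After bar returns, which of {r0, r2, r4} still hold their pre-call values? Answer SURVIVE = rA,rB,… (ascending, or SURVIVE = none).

prologue: push r3 → mem[0x78]=0x04, sp=0x78
body[0] add  r3, r4, #25 → r3=0xbc
body[1] add  r4, r2, r4 → r4=0x0c
body[2] add  r4, r0, #39 → r4=0xd9
body[3] mov  r4, #0xec → r4=0xec
body[4] mov  r3, #0xcc → r3=0xcc
body[5] sub  r2, r1, r2 → r2=0x1d
epilogue: pop r3=0x04, sp=0x79
r0: callee-saved, written=False
r2: caller-saved, written=True
r4: caller-saved, written=True

SURVIVE = r0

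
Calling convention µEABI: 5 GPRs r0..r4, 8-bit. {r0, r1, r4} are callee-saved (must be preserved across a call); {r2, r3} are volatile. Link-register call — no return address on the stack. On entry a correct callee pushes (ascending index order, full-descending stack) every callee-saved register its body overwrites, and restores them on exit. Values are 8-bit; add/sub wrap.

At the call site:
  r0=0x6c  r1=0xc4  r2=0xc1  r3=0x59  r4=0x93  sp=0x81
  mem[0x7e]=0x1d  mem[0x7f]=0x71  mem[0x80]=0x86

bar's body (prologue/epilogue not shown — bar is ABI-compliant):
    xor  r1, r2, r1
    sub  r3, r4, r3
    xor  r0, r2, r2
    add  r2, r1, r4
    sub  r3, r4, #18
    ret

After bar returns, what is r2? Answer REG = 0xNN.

prologue: push r0 → mem[0x80]=0x6c, sp=0x80
prologue: push r1 → mem[0x7f]=0xc4, sp=0x7f
body[0] xor  r1, r2, r1 → r1=0x05
body[1] sub  r3, r4, r3 → r3=0x3a
body[2] xor  r0, r2, r2 → r0=0x00
body[3] add  r2, r1, r4 → r2=0x98
body[4] sub  r3, r4, #18 → r3=0x81
epilogue: pop r1=0xc4, sp=0x80
epilogue: pop r0=0x6c, sp=0x81
r2 is caller-saved → body value

REG = 0x98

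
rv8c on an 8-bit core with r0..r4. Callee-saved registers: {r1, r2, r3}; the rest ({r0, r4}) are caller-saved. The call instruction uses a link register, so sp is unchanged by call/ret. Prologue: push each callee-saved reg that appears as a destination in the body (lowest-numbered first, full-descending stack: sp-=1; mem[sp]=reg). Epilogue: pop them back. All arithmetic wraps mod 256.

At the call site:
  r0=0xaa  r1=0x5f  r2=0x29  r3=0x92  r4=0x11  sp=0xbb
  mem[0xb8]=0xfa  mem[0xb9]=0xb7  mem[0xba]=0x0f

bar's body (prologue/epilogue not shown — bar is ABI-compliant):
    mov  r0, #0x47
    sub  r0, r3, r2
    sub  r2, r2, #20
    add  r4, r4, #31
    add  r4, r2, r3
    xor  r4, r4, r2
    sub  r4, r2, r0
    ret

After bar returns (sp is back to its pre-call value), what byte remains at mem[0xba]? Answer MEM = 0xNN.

prologue: push r2 → mem[0xba]=0x29, sp=0xba
body[0] mov  r0, #0x47 → r0=0x47
body[1] sub  r0, r3, r2 → r0=0x69
body[2] sub  r2, r2, #20 → r2=0x15
body[3] add  r4, r4, #31 → r4=0x30
body[4] add  r4, r2, r3 → r4=0xa7
body[5] xor  r4, r4, r2 → r4=0xb2
body[6] sub  r4, r2, r0 → r4=0xac
epilogue: pop r2=0x29, sp=0xbb
prologue pushed ['r2'] at ['0xba']

MEM = 0x29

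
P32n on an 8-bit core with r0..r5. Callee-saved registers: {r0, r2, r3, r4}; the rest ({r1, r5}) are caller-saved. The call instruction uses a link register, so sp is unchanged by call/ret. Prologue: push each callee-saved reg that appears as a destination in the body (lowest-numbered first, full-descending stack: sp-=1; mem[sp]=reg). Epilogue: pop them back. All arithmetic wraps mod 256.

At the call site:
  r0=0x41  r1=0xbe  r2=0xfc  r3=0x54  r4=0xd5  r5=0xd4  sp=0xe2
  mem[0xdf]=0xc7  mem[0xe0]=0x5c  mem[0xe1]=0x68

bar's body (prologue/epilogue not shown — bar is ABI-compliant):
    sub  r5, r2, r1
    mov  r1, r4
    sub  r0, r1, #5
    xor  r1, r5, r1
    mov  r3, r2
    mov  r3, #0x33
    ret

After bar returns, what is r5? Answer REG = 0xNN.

REG = 0x3e

prologue: push r0 -> mem[0xe1]=0x41, sp=0xe1
prologue: push r3 -> mem[0xe0]=0x54, sp=0xe0
body[0] sub  r5, r2, r1 -> r5=0x3e
body[1] mov  r1, r4 -> r1=0xd5
body[2] sub  r0, r1, #5 -> r0=0xd0
body[3] xor  r1, r5, r1 -> r1=0xeb
body[4] mov  r3, r2 -> r3=0xfc
body[5] mov  r3, #0x33 -> r3=0x33
epilogue: pop r3=0x54, sp=0xe1
epilogue: pop r0=0x41, sp=0xe2
r5 is caller-saved -> body value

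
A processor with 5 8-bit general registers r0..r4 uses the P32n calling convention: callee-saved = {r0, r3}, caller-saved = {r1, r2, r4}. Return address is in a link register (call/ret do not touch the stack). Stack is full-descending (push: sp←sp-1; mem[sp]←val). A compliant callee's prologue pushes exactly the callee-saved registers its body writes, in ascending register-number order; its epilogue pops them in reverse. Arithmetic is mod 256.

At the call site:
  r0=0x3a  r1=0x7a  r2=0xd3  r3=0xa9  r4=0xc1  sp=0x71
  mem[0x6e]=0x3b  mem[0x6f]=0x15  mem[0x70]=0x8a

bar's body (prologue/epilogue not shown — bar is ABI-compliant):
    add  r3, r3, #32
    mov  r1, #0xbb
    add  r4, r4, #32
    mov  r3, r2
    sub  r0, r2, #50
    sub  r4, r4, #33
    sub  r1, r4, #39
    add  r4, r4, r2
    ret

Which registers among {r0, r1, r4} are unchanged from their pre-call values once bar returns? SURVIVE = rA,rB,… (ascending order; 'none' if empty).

SURVIVE = r0

prologue: push r0 -> mem[0x70]=0x3a, sp=0x70
prologue: push r3 -> mem[0x6f]=0xa9, sp=0x6f
body[0] add  r3, r3, #32 -> r3=0xc9
body[1] mov  r1, #0xbb -> r1=0xbb
body[2] add  r4, r4, #32 -> r4=0xe1
body[3] mov  r3, r2 -> r3=0xd3
body[4] sub  r0, r2, #50 -> r0=0xa1
body[5] sub  r4, r4, #33 -> r4=0xc0
body[6] sub  r1, r4, #39 -> r1=0x99
body[7] add  r4, r4, r2 -> r4=0x93
epilogue: pop r3=0xa9, sp=0x70
epilogue: pop r0=0x3a, sp=0x71
r0: callee-saved, written=True
r1: caller-saved, written=True
r4: caller-saved, written=True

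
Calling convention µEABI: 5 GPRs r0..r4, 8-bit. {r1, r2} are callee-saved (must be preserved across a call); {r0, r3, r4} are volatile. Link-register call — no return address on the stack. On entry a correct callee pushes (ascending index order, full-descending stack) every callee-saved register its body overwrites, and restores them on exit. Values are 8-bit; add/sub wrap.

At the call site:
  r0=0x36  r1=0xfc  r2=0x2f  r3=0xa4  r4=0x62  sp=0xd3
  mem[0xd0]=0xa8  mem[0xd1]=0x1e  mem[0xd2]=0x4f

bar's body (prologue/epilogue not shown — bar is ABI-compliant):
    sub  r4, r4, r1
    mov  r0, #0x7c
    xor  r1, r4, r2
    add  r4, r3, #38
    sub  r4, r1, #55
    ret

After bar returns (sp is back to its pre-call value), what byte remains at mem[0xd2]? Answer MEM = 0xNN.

prologue: push r1 → mem[0xd2]=0xfc, sp=0xd2
body[0] sub  r4, r4, r1 → r4=0x66
body[1] mov  r0, #0x7c → r0=0x7c
body[2] xor  r1, r4, r2 → r1=0x49
body[3] add  r4, r3, #38 → r4=0xca
body[4] sub  r4, r1, #55 → r4=0x12
epilogue: pop r1=0xfc, sp=0xd3
prologue pushed ['r1'] at ['0xd2']

MEM = 0xfc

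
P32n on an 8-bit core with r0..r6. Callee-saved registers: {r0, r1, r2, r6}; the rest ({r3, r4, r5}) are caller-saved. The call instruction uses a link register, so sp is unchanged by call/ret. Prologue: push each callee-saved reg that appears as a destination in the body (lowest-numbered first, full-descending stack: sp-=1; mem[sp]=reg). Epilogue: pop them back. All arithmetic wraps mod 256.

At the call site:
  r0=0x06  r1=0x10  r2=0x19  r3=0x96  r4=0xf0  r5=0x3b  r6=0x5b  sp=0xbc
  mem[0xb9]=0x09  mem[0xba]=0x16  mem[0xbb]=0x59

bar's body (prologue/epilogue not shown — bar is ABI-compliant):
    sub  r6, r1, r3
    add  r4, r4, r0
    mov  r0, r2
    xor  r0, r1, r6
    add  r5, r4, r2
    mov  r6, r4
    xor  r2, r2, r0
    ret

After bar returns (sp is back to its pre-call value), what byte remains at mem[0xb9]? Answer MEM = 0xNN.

prologue: push r0 → mem[0xbb]=0x06, sp=0xbb
prologue: push r2 → mem[0xba]=0x19, sp=0xba
prologue: push r6 → mem[0xb9]=0x5b, sp=0xb9
body[0] sub  r6, r1, r3 → r6=0x7a
body[1] add  r4, r4, r0 → r4=0xf6
body[2] mov  r0, r2 → r0=0x19
body[3] xor  r0, r1, r6 → r0=0x6a
body[4] add  r5, r4, r2 → r5=0x0f
body[5] mov  r6, r4 → r6=0xf6
body[6] xor  r2, r2, r0 → r2=0x73
epilogue: pop r6=0x5b, sp=0xba
epilogue: pop r2=0x19, sp=0xbb
epilogue: pop r0=0x06, sp=0xbc
prologue pushed ['r0', 'r2', 'r6'] at ['0xbb', '0xba', '0xb9']

MEM = 0x5b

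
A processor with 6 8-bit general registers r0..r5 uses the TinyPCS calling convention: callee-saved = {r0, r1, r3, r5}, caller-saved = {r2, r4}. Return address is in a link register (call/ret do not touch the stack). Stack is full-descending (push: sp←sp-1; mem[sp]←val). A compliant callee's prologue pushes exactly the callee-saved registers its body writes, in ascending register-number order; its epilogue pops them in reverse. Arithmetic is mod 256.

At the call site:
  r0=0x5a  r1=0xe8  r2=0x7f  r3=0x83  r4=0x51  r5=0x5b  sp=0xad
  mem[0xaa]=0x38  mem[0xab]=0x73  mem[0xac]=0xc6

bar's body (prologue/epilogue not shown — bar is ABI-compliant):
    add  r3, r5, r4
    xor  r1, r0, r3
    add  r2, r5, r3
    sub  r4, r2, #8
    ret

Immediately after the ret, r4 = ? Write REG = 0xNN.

REG = 0xff

prologue: push r1 -> mem[0xac]=0xe8, sp=0xac
prologue: push r3 -> mem[0xab]=0x83, sp=0xab
body[0] add  r3, r5, r4 -> r3=0xac
body[1] xor  r1, r0, r3 -> r1=0xf6
body[2] add  r2, r5, r3 -> r2=0x07
body[3] sub  r4, r2, #8 -> r4=0xff
epilogue: pop r3=0x83, sp=0xac
epilogue: pop r1=0xe8, sp=0xad
r4 is caller-saved -> body value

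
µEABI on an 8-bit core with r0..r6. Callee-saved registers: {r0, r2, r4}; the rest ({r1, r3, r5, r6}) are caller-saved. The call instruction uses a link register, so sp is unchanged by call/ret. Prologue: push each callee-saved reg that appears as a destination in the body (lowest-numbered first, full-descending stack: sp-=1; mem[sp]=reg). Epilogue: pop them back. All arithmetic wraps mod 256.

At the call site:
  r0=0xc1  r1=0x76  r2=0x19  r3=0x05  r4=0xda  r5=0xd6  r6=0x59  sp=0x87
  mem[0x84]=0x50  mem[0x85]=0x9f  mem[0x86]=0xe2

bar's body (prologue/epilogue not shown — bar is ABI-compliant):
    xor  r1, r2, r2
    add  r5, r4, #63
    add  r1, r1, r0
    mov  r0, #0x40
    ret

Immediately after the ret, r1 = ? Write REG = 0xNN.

REG = 0xc1

prologue: push r0 -> mem[0x86]=0xc1, sp=0x86
body[0] xor  r1, r2, r2 -> r1=0x00
body[1] add  r5, r4, #63 -> r5=0x19
body[2] add  r1, r1, r0 -> r1=0xc1
body[3] mov  r0, #0x40 -> r0=0x40
epilogue: pop r0=0xc1, sp=0x87
r1 is caller-saved -> body value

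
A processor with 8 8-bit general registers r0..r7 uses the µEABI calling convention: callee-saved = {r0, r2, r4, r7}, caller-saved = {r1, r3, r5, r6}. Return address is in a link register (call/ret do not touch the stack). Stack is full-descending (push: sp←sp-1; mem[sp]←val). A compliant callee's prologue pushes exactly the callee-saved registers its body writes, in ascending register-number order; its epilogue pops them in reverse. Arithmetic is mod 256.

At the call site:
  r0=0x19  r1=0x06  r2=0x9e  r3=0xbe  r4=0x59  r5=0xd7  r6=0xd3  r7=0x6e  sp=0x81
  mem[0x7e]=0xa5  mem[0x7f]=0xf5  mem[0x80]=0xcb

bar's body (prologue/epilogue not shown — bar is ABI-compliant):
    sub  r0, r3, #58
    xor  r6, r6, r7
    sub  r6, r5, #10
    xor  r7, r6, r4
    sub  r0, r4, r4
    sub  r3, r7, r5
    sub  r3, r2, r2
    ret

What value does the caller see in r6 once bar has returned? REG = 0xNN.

REG = 0xcd

prologue: push r0 → mem[0x80]=0x19, sp=0x80
prologue: push r7 → mem[0x7f]=0x6e, sp=0x7f
body[0] sub  r0, r3, #58 → r0=0x84
body[1] xor  r6, r6, r7 → r6=0xbd
body[2] sub  r6, r5, #10 → r6=0xcd
body[3] xor  r7, r6, r4 → r7=0x94
body[4] sub  r0, r4, r4 → r0=0x00
body[5] sub  r3, r7, r5 → r3=0xbd
body[6] sub  r3, r2, r2 → r3=0x00
epilogue: pop r7=0x6e, sp=0x80
epilogue: pop r0=0x19, sp=0x81
r6 is caller-saved → body value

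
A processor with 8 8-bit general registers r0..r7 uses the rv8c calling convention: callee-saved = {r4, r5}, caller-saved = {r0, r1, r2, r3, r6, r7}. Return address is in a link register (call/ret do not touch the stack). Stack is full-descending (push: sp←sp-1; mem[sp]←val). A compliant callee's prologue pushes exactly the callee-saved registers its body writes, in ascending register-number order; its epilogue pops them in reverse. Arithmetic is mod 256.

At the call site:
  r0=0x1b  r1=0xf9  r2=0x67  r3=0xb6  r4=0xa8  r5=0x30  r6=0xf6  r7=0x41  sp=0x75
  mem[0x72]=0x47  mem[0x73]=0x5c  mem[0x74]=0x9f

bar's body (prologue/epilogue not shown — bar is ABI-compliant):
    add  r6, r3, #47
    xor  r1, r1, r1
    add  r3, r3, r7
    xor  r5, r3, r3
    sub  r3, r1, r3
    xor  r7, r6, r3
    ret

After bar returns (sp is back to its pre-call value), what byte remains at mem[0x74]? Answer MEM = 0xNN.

MEM = 0x30

prologue: push r5 -> mem[0x74]=0x30, sp=0x74
body[0] add  r6, r3, #47 -> r6=0xe5
body[1] xor  r1, r1, r1 -> r1=0x00
body[2] add  r3, r3, r7 -> r3=0xf7
body[3] xor  r5, r3, r3 -> r5=0x00
body[4] sub  r3, r1, r3 -> r3=0x09
body[5] xor  r7, r6, r3 -> r7=0xec
epilogue: pop r5=0x30, sp=0x75
prologue pushed ['r5'] at ['0x74']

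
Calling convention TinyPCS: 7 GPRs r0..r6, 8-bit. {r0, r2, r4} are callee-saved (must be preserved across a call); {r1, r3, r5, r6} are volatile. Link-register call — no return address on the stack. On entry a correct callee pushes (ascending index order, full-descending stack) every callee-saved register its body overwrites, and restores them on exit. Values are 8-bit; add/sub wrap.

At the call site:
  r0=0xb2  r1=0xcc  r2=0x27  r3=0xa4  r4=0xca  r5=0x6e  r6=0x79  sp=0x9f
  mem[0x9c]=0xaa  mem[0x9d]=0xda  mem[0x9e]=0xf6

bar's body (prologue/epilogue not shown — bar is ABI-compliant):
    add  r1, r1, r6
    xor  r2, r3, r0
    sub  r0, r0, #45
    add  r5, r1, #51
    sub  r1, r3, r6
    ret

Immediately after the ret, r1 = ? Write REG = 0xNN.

prologue: push r0 -> mem[0x9e]=0xb2, sp=0x9e
prologue: push r2 -> mem[0x9d]=0x27, sp=0x9d
body[0] add  r1, r1, r6 -> r1=0x45
body[1] xor  r2, r3, r0 -> r2=0x16
body[2] sub  r0, r0, #45 -> r0=0x85
body[3] add  r5, r1, #51 -> r5=0x78
body[4] sub  r1, r3, r6 -> r1=0x2b
epilogue: pop r2=0x27, sp=0x9e
epilogue: pop r0=0xb2, sp=0x9f
r1 is caller-saved -> body value

REG = 0x2b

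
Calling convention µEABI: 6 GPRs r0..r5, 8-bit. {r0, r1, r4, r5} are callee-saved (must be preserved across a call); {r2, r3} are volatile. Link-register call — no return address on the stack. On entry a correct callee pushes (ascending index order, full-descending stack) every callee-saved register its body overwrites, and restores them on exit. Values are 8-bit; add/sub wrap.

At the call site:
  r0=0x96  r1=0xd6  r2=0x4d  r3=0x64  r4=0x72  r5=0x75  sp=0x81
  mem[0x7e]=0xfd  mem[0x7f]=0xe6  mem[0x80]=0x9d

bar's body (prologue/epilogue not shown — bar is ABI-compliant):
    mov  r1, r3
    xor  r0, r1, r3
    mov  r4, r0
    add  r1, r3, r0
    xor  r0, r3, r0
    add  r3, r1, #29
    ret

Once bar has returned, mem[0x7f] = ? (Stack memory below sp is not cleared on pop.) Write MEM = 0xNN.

MEM = 0xd6

prologue: push r0 → mem[0x80]=0x96, sp=0x80
prologue: push r1 → mem[0x7f]=0xd6, sp=0x7f
prologue: push r4 → mem[0x7e]=0x72, sp=0x7e
body[0] mov  r1, r3 → r1=0x64
body[1] xor  r0, r1, r3 → r0=0x00
body[2] mov  r4, r0 → r4=0x00
body[3] add  r1, r3, r0 → r1=0x64
body[4] xor  r0, r3, r0 → r0=0x64
body[5] add  r3, r1, #29 → r3=0x81
epilogue: pop r4=0x72, sp=0x7f
epilogue: pop r1=0xd6, sp=0x80
epilogue: pop r0=0x96, sp=0x81
prologue pushed ['r0', 'r1', 'r4'] at ['0x80', '0x7f', '0x7e']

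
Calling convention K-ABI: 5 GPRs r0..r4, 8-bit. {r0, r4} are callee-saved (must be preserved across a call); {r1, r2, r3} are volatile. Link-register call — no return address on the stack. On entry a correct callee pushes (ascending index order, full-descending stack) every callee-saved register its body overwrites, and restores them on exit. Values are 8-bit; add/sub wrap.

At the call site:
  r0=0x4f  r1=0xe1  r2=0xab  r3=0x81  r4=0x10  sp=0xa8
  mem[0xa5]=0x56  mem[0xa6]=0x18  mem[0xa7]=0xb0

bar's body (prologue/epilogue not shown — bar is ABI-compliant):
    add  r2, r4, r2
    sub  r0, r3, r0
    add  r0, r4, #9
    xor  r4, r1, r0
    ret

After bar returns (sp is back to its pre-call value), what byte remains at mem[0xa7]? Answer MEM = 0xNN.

prologue: push r0 -> mem[0xa7]=0x4f, sp=0xa7
prologue: push r4 -> mem[0xa6]=0x10, sp=0xa6
body[0] add  r2, r4, r2 -> r2=0xbb
body[1] sub  r0, r3, r0 -> r0=0x32
body[2] add  r0, r4, #9 -> r0=0x19
body[3] xor  r4, r1, r0 -> r4=0xf8
epilogue: pop r4=0x10, sp=0xa7
epilogue: pop r0=0x4f, sp=0xa8
prologue pushed ['r0', 'r4'] at ['0xa7', '0xa6']

MEM = 0x4f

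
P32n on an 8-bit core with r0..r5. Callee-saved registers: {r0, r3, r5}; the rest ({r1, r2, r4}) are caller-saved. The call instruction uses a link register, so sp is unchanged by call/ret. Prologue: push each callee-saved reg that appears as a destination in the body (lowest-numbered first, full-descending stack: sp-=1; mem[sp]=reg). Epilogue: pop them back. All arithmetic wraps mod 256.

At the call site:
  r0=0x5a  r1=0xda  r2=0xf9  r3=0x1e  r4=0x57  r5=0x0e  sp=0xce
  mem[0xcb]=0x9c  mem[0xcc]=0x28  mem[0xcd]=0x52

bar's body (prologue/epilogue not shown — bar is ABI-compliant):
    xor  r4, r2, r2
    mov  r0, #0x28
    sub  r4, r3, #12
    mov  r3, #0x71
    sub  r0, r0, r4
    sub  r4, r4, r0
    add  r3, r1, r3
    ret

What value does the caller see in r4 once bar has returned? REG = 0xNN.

prologue: push r0 -> mem[0xcd]=0x5a, sp=0xcd
prologue: push r3 -> mem[0xcc]=0x1e, sp=0xcc
body[0] xor  r4, r2, r2 -> r4=0x00
body[1] mov  r0, #0x28 -> r0=0x28
body[2] sub  r4, r3, #12 -> r4=0x12
body[3] mov  r3, #0x71 -> r3=0x71
body[4] sub  r0, r0, r4 -> r0=0x16
body[5] sub  r4, r4, r0 -> r4=0xfc
body[6] add  r3, r1, r3 -> r3=0x4b
epilogue: pop r3=0x1e, sp=0xcd
epilogue: pop r0=0x5a, sp=0xce
r4 is caller-saved -> body value

REG = 0xfc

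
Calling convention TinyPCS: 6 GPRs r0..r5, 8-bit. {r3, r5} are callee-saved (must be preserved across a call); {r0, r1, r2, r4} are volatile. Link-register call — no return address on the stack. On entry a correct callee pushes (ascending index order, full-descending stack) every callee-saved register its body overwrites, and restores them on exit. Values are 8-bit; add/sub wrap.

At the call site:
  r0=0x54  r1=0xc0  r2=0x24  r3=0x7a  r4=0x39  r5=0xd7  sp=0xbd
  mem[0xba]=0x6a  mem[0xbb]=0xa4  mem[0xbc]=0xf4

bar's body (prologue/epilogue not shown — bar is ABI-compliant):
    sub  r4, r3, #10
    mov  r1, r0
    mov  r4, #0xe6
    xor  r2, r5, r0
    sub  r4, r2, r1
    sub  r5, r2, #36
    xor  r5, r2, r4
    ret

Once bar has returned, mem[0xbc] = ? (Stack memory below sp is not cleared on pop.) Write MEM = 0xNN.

MEM = 0xd7

prologue: push r5 -> mem[0xbc]=0xd7, sp=0xbc
body[0] sub  r4, r3, #10 -> r4=0x70
body[1] mov  r1, r0 -> r1=0x54
body[2] mov  r4, #0xe6 -> r4=0xe6
body[3] xor  r2, r5, r0 -> r2=0x83
body[4] sub  r4, r2, r1 -> r4=0x2f
body[5] sub  r5, r2, #36 -> r5=0x5f
body[6] xor  r5, r2, r4 -> r5=0xac
epilogue: pop r5=0xd7, sp=0xbd
prologue pushed ['r5'] at ['0xbc']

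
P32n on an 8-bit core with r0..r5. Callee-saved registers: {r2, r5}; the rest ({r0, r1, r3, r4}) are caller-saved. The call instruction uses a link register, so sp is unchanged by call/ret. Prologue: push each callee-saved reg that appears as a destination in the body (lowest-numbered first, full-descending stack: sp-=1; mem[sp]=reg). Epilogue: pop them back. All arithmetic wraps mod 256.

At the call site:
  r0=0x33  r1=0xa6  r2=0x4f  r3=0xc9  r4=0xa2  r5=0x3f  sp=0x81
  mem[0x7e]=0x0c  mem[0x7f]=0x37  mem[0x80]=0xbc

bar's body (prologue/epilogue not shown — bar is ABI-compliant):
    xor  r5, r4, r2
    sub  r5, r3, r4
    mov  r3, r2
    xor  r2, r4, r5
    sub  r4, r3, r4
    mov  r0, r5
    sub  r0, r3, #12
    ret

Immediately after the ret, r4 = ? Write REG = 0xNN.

REG = 0xad

prologue: push r2 → mem[0x80]=0x4f, sp=0x80
prologue: push r5 → mem[0x7f]=0x3f, sp=0x7f
body[0] xor  r5, r4, r2 → r5=0xed
body[1] sub  r5, r3, r4 → r5=0x27
body[2] mov  r3, r2 → r3=0x4f
body[3] xor  r2, r4, r5 → r2=0x85
body[4] sub  r4, r3, r4 → r4=0xad
body[5] mov  r0, r5 → r0=0x27
body[6] sub  r0, r3, #12 → r0=0x43
epilogue: pop r5=0x3f, sp=0x80
epilogue: pop r2=0x4f, sp=0x81
r4 is caller-saved → body value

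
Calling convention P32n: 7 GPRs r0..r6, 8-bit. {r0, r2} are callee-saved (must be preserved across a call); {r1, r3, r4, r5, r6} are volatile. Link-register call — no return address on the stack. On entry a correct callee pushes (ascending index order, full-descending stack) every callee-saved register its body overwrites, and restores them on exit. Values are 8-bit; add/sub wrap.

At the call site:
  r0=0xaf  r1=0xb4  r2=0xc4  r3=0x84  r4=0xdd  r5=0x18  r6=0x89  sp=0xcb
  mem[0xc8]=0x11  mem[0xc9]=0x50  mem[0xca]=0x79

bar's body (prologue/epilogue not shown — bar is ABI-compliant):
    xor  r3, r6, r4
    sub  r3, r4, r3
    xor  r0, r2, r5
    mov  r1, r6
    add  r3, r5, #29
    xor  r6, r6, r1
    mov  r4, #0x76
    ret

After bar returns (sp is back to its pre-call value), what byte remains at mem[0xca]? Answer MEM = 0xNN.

MEM = 0xaf

prologue: push r0 -> mem[0xca]=0xaf, sp=0xca
body[0] xor  r3, r6, r4 -> r3=0x54
body[1] sub  r3, r4, r3 -> r3=0x89
body[2] xor  r0, r2, r5 -> r0=0xdc
body[3] mov  r1, r6 -> r1=0x89
body[4] add  r3, r5, #29 -> r3=0x35
body[5] xor  r6, r6, r1 -> r6=0x00
body[6] mov  r4, #0x76 -> r4=0x76
epilogue: pop r0=0xaf, sp=0xcb
prologue pushed ['r0'] at ['0xca']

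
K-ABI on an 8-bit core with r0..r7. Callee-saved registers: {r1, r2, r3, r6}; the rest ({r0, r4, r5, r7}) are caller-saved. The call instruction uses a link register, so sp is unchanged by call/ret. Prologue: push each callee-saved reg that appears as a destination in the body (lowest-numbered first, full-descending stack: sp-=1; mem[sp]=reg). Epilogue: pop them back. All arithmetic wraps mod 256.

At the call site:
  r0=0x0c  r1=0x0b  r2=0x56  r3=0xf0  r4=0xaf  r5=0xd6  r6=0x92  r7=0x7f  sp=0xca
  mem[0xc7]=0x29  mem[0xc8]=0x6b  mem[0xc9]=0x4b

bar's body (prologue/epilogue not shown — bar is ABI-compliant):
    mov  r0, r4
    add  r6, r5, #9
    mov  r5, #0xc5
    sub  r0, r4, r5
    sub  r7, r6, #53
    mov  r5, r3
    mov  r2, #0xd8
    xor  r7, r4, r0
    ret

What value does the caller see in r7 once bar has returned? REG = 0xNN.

REG = 0x45

prologue: push r2 → mem[0xc9]=0x56, sp=0xc9
prologue: push r6 → mem[0xc8]=0x92, sp=0xc8
body[0] mov  r0, r4 → r0=0xaf
body[1] add  r6, r5, #9 → r6=0xdf
body[2] mov  r5, #0xc5 → r5=0xc5
body[3] sub  r0, r4, r5 → r0=0xea
body[4] sub  r7, r6, #53 → r7=0xaa
body[5] mov  r5, r3 → r5=0xf0
body[6] mov  r2, #0xd8 → r2=0xd8
body[7] xor  r7, r4, r0 → r7=0x45
epilogue: pop r6=0x92, sp=0xc9
epilogue: pop r2=0x56, sp=0xca
r7 is caller-saved → body value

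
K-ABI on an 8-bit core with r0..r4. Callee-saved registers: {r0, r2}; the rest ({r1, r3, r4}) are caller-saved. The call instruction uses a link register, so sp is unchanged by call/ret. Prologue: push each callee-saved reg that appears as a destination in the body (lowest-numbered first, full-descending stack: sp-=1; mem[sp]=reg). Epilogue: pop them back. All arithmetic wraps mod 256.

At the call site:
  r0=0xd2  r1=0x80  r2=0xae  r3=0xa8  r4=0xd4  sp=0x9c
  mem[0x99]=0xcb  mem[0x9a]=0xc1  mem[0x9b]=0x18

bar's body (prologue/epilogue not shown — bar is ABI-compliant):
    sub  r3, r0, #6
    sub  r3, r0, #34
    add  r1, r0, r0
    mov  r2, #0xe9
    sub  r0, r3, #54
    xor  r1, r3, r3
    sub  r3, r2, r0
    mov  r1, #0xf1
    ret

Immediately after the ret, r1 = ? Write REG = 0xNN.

prologue: push r0 -> mem[0x9b]=0xd2, sp=0x9b
prologue: push r2 -> mem[0x9a]=0xae, sp=0x9a
body[0] sub  r3, r0, #6 -> r3=0xcc
body[1] sub  r3, r0, #34 -> r3=0xb0
body[2] add  r1, r0, r0 -> r1=0xa4
body[3] mov  r2, #0xe9 -> r2=0xe9
body[4] sub  r0, r3, #54 -> r0=0x7a
body[5] xor  r1, r3, r3 -> r1=0x00
body[6] sub  r3, r2, r0 -> r3=0x6f
body[7] mov  r1, #0xf1 -> r1=0xf1
epilogue: pop r2=0xae, sp=0x9b
epilogue: pop r0=0xd2, sp=0x9c
r1 is caller-saved -> body value

REG = 0xf1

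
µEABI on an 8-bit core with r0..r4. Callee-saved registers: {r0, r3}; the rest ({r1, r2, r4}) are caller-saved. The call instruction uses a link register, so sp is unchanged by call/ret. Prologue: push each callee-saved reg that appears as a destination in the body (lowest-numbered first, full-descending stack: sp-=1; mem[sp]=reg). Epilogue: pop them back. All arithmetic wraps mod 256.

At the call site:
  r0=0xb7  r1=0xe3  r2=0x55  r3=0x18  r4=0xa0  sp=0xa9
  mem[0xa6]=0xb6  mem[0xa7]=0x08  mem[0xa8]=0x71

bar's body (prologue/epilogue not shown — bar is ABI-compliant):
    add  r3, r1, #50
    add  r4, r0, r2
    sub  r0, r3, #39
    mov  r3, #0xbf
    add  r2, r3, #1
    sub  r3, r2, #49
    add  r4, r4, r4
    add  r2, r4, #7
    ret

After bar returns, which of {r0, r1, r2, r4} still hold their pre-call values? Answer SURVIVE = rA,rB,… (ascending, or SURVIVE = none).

SURVIVE = r0,r1

prologue: push r0 -> mem[0xa8]=0xb7, sp=0xa8
prologue: push r3 -> mem[0xa7]=0x18, sp=0xa7
body[0] add  r3, r1, #50 -> r3=0x15
body[1] add  r4, r0, r2 -> r4=0x0c
body[2] sub  r0, r3, #39 -> r0=0xee
body[3] mov  r3, #0xbf -> r3=0xbf
body[4] add  r2, r3, #1 -> r2=0xc0
body[5] sub  r3, r2, #49 -> r3=0x8f
body[6] add  r4, r4, r4 -> r4=0x18
body[7] add  r2, r4, #7 -> r2=0x1f
epilogue: pop r3=0x18, sp=0xa8
epilogue: pop r0=0xb7, sp=0xa9
r0: callee-saved, written=True
r1: caller-saved, written=False
r2: caller-saved, written=True
r4: caller-saved, written=True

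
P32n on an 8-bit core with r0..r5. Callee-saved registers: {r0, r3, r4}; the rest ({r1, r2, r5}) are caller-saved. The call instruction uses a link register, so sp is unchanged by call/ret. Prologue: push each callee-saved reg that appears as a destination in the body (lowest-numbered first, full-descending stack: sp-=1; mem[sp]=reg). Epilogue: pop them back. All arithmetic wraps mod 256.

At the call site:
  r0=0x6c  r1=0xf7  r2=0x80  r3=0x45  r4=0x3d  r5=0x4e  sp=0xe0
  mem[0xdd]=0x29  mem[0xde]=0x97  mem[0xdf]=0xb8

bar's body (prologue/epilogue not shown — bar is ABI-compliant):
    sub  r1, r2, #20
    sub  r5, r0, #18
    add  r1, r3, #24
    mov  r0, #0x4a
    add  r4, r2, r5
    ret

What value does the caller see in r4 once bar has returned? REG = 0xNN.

REG = 0x3d

prologue: push r0 -> mem[0xdf]=0x6c, sp=0xdf
prologue: push r4 -> mem[0xde]=0x3d, sp=0xde
body[0] sub  r1, r2, #20 -> r1=0x6c
body[1] sub  r5, r0, #18 -> r5=0x5a
body[2] add  r1, r3, #24 -> r1=0x5d
body[3] mov  r0, #0x4a -> r0=0x4a
body[4] add  r4, r2, r5 -> r4=0xda
epilogue: pop r4=0x3d, sp=0xdf
epilogue: pop r0=0x6c, sp=0xe0
r4 is callee-saved -> restored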